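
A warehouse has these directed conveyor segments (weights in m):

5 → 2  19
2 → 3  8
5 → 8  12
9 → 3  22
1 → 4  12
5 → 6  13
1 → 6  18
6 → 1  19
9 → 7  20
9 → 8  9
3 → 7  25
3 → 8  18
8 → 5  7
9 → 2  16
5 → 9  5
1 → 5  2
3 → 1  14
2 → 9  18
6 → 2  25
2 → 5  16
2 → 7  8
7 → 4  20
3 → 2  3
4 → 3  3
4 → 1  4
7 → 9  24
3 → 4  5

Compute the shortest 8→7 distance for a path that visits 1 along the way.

Best 8 to 1: 8 → 5 → 6 → 1 costing 39
Best 1 to 7: 1 → 4 → 3 → 2 → 7 costing 26
Total via 1: 39 + 26 = 65 m.

65 m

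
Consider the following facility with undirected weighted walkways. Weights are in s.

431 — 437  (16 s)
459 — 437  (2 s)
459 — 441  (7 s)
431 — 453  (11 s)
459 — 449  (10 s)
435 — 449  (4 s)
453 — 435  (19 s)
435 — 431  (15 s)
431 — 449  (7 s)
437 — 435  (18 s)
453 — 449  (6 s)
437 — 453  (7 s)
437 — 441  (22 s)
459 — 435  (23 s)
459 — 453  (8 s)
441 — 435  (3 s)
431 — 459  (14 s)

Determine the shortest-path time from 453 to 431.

Compare a few routes:
453–459–431: 8+14 = 22
453–431: 11 = 11
453–449–431: 6+7 = 13
The minimum is 11 s via 453–431.

11 s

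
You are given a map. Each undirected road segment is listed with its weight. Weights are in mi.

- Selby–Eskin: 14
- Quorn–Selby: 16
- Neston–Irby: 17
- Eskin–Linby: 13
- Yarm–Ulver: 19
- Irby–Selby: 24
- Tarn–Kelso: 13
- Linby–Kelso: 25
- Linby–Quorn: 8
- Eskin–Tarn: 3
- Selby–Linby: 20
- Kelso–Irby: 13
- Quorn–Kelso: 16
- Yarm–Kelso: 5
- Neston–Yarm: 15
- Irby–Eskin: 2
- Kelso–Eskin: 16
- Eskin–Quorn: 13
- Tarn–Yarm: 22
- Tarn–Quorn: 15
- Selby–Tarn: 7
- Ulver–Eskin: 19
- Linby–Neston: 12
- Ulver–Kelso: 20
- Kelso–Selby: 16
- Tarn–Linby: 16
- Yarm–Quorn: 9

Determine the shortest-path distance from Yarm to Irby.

18 mi

Compare a few routes:
Yarm–Kelso–Irby: 5+13 = 18
Yarm–Kelso–Eskin–Irby: 5+16+2 = 23
Cheapest is Yarm–Kelso–Irby at 18 mi.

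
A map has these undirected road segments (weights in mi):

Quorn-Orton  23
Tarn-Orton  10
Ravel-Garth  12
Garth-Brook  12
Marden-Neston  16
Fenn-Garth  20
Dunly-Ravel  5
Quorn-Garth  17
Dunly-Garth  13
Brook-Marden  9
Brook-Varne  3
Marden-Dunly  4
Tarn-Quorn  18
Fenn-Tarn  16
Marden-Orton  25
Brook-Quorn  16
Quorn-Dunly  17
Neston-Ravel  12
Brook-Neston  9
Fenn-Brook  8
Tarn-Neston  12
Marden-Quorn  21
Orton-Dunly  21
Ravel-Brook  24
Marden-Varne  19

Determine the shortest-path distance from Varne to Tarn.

24 mi

Enumerating some paths:
Varne - Brook - Neston - Tarn: 3+9+12 = 24
Varne - Brook - Fenn - Tarn: 3+8+16 = 27
Varne - Brook - Quorn - Tarn: 3+16+18 = 37
Cheapest is Varne - Brook - Neston - Tarn at 24 mi.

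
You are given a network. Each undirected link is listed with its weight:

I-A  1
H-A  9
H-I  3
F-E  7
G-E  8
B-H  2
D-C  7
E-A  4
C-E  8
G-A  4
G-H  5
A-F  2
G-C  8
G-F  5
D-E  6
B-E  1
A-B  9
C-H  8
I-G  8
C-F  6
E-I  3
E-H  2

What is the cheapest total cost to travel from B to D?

Settle nodes by increasing distance from B:
B: 0
E: 1  (via B)
H: 2  (via B)
I: 4  (via E)
A: 5  (via E)
D: 7  (via E)
Shortest route: B → E → D = 7.

7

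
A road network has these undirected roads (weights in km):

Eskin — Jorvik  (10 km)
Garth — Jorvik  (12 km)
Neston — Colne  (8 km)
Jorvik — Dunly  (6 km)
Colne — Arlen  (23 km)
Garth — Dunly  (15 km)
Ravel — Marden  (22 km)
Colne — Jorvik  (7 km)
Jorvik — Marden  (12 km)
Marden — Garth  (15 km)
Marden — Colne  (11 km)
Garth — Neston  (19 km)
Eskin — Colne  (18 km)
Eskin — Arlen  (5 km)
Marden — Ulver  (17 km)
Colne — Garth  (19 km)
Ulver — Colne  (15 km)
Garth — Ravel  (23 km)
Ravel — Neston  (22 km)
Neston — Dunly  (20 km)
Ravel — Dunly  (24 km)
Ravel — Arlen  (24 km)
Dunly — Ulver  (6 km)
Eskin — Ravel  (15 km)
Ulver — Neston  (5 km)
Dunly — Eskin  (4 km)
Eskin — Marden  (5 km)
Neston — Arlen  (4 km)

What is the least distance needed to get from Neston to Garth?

19 km

Shortest distances from Neston:
Neston: 0
Arlen: 4  (via Neston)
Ulver: 5  (via Neston)
Colne: 8  (via Neston)
Eskin: 9  (via Arlen)
Dunly: 11  (via Ulver)
Marden: 14  (via Eskin)
Jorvik: 15  (via Colne)
Garth: 19  (via Neston)
Shortest route: Neston–Garth = 19 km.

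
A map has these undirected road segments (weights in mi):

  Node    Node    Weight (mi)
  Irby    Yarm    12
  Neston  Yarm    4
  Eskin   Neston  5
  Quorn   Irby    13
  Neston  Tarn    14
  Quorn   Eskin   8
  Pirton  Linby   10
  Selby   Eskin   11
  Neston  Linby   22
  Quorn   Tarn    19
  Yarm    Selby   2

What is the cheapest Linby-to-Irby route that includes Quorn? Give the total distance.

Best Linby to Quorn: Linby–Neston–Eskin–Quorn costing 35
Shortest Quorn→Irby: Quorn–Irby = 13
Total via Quorn: 35 + 13 = 48 mi.

48 mi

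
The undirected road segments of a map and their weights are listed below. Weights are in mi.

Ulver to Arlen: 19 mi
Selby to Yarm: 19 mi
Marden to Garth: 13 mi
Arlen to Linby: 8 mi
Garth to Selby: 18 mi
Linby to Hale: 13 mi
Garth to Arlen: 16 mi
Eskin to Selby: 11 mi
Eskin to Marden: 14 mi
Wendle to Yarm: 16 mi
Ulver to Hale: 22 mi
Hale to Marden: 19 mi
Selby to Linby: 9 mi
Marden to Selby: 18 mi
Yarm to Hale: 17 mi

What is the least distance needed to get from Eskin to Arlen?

Candidate routes:
Eskin → Selby → Linby → Arlen: 11+9+8 = 28
Eskin → Marden → Garth → Arlen: 14+13+16 = 43
Cheapest is Eskin → Selby → Linby → Arlen at 28 mi.

28 mi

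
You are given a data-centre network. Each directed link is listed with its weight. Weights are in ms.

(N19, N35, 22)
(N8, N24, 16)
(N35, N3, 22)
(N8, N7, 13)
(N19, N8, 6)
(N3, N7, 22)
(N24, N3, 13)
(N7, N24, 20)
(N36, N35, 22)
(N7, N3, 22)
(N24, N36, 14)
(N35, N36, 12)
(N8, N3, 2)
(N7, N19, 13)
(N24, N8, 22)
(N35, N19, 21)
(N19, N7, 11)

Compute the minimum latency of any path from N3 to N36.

56 ms

Enumerating some paths:
N3 → N7 → N24 → N36: 22+20+14 = 56
N3 → N7 → N19 → N35 → N36: 22+13+22+12 = 69
The minimum is 56 ms via N3 → N7 → N24 → N36.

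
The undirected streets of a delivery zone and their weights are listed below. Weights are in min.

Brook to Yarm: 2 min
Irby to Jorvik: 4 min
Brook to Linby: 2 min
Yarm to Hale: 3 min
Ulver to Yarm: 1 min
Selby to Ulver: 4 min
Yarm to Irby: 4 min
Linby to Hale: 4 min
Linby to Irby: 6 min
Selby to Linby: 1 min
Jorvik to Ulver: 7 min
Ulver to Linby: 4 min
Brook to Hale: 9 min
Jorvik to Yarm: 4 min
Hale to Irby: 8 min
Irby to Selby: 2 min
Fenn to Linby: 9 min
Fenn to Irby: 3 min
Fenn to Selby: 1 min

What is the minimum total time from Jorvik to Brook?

Running Dijkstra from Jorvik:
Jorvik: 0
Yarm: 4  (via Jorvik)
Irby: 4  (via Jorvik)
Ulver: 5  (via Yarm)
Brook: 6  (via Yarm)
Shortest route: Jorvik → Yarm → Brook = 6 min.

6 min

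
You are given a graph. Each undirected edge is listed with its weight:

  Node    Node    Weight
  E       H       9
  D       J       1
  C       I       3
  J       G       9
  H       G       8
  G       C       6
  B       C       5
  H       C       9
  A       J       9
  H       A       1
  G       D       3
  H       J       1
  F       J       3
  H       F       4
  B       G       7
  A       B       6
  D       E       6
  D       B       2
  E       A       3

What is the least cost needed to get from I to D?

Enumerating some paths:
I - C - H - J - D: 3+9+1+1 = 14
I - C - B - A - H - J - D: 3+5+6+1+1+1 = 17
I - C - G - D: 3+6+3 = 12
I - C - B - D: 3+5+2 = 10
The minimum is 10 via I - C - B - D.

10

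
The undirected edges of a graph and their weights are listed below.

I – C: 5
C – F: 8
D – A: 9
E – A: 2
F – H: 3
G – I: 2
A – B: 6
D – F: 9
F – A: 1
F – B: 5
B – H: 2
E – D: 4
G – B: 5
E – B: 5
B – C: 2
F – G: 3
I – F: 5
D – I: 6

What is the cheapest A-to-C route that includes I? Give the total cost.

11

Best A to I: A–F–I costing 6
Best I to C: I–C costing 5
Total via I: 6 + 5 = 11.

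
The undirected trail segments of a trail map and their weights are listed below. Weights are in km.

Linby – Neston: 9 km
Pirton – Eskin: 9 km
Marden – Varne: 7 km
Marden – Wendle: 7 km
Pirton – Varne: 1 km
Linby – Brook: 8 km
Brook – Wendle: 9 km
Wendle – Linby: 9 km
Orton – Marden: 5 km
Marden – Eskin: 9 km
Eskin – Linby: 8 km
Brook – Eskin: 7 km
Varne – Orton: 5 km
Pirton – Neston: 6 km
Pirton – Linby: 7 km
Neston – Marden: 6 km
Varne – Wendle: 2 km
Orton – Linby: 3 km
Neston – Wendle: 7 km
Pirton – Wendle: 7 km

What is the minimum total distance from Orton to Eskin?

Candidate routes:
Orton–Marden–Eskin: 5+9 = 14
Orton–Linby–Eskin: 3+8 = 11
The minimum is 11 km via Orton–Linby–Eskin.

11 km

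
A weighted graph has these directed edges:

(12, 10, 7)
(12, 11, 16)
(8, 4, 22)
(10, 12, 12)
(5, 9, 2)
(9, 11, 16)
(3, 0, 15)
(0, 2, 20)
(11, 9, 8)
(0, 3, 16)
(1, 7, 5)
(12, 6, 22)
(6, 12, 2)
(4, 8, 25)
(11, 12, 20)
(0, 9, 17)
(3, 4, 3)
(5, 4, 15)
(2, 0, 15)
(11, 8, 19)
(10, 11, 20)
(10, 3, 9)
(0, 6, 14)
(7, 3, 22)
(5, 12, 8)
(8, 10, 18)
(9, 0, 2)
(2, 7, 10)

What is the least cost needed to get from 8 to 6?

52

Candidate routes:
8 → 10 → 3 → 0 → 6: 18+9+15+14 = 56
8 → 10 → 12 → 6: 18+12+22 = 52
Cheapest is 8 → 10 → 12 → 6 at 52.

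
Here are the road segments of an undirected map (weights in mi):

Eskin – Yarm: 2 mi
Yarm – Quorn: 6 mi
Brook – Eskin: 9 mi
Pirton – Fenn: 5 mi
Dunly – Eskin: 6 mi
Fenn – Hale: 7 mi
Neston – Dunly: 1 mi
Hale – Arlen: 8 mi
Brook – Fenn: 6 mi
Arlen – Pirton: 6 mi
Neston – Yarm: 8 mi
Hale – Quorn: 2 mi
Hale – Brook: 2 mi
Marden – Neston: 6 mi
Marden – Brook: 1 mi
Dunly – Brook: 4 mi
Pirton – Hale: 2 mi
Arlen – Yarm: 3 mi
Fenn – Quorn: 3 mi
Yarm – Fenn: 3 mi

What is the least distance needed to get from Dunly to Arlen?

11 mi

Candidate routes:
Dunly - Brook - Hale - Pirton - Arlen: 4+2+2+6 = 14
Dunly - Neston - Yarm - Arlen: 1+8+3 = 12
Dunly - Eskin - Yarm - Arlen: 6+2+3 = 11
The minimum is 11 mi via Dunly - Eskin - Yarm - Arlen.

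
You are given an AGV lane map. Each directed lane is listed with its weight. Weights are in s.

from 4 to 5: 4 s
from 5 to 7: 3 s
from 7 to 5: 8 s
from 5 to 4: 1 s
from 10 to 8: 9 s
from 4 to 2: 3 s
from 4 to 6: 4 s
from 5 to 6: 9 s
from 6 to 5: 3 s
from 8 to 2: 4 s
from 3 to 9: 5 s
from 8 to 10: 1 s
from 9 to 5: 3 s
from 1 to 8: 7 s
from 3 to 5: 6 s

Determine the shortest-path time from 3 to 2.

10 s

Candidate routes:
3–5–4–2: 6+1+3 = 10
3–9–5–4–2: 5+3+1+3 = 12
The minimum is 10 s via 3–5–4–2.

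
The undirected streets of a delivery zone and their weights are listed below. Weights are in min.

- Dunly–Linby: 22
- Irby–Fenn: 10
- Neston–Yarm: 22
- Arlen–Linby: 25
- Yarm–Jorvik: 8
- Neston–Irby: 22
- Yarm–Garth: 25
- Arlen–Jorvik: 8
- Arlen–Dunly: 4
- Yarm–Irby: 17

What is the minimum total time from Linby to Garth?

66 min

Enumerating some paths:
Linby–Dunly–Arlen–Jorvik–Yarm–Garth: 22+4+8+8+25 = 67
Linby–Arlen–Jorvik–Yarm–Garth: 25+8+8+25 = 66
The minimum is 66 min via Linby–Arlen–Jorvik–Yarm–Garth.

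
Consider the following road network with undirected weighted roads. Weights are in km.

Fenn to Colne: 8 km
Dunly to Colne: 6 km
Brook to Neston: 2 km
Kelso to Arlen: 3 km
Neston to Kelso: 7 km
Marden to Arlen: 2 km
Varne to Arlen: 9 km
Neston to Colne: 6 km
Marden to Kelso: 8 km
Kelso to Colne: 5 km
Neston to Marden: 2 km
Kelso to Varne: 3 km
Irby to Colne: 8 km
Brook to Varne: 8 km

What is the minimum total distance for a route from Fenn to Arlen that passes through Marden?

18 km

Best Fenn to Marden: Fenn → Colne → Neston → Marden costing 16
Shortest Marden→Arlen: Marden → Arlen = 2
Total via Marden: 16 + 2 = 18 km.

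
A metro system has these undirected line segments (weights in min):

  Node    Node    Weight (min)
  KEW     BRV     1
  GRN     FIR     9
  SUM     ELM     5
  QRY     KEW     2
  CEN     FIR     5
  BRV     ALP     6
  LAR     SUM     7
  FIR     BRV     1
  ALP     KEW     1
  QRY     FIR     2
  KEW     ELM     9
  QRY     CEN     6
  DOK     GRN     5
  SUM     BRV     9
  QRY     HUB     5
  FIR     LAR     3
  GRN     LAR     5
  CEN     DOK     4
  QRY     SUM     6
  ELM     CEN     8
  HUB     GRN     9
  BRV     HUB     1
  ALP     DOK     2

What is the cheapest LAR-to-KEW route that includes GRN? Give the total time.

Best LAR to GRN: LAR → GRN costing 5
Shortest GRN→KEW: GRN → DOK → ALP → KEW = 8
Total via GRN: 5 + 8 = 13 min.

13 min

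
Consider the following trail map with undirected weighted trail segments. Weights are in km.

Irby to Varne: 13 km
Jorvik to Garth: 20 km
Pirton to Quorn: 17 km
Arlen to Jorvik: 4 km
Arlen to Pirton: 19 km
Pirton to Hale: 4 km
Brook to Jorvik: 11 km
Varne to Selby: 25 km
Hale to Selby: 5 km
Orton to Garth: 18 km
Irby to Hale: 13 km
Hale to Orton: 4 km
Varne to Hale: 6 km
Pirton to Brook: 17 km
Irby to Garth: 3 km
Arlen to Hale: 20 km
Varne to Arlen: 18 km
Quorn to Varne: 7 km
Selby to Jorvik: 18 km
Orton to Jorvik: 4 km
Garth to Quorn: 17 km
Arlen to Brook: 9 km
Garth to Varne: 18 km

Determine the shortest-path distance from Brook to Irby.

Shortest distances from Brook:
Brook: 0
Arlen: 9  (via Brook)
Jorvik: 11  (via Brook)
Orton: 15  (via Jorvik)
Pirton: 17  (via Brook)
Hale: 19  (via Orton)
Selby: 24  (via Hale)
Varne: 25  (via Hale)
Garth: 31  (via Jorvik)
Quorn: 32  (via Varne)
Irby: 32  (via Hale)
Shortest route: Brook–Jorvik–Orton–Hale–Irby = 32 km.

32 km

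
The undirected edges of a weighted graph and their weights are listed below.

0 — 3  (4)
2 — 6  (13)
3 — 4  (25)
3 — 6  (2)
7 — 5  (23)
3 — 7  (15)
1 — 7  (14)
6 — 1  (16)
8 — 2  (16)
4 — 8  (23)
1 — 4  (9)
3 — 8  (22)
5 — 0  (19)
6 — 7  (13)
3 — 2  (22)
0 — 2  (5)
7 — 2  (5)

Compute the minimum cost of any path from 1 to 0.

22

Candidate routes:
1 - 7 - 6 - 3 - 0: 14+13+2+4 = 33
1 - 7 - 2 - 0: 14+5+5 = 24
1 - 7 - 3 - 0: 14+15+4 = 33
1 - 6 - 3 - 0: 16+2+4 = 22
Cheapest is 1 - 6 - 3 - 0 at 22.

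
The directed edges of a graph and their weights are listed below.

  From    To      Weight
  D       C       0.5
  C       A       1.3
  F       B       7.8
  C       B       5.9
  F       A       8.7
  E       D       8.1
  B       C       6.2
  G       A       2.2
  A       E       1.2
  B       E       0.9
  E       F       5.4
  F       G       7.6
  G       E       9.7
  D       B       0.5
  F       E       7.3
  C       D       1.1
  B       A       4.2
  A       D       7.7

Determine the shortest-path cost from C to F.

7.9

Running Dijkstra from C:
C: 0
D: 1.1  (via C)
A: 1.3  (via C)
B: 1.6  (via D)
E: 2.5  (via A)
F: 7.9  (via E)
Shortest route: C → A → E → F = 7.9.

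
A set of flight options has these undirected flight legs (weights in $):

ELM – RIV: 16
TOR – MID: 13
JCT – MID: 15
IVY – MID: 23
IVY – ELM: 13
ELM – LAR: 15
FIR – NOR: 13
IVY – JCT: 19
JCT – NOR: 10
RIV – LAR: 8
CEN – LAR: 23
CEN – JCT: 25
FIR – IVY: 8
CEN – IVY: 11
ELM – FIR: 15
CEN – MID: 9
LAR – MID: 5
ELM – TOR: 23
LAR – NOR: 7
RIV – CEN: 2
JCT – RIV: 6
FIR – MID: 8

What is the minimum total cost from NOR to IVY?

Running Dijkstra from NOR:
NOR: 0
LAR: 7  (via NOR)
JCT: 10  (via NOR)
MID: 12  (via LAR)
FIR: 13  (via NOR)
RIV: 15  (via LAR)
CEN: 17  (via RIV)
IVY: 21  (via FIR)
Shortest route: NOR → FIR → IVY = $21.

$21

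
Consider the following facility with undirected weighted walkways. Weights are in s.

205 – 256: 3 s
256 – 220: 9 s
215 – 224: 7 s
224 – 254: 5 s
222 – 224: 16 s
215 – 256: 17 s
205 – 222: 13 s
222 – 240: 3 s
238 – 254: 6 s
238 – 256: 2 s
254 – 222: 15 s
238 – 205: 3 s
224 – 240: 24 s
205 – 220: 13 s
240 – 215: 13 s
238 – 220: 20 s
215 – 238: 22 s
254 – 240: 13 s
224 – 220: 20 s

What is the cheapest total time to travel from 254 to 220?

17 s

Shortest distances from 254:
254: 0
224: 5  (via 254)
238: 6  (via 254)
256: 8  (via 238)
205: 9  (via 238)
215: 12  (via 224)
240: 13  (via 254)
222: 15  (via 254)
220: 17  (via 256)
Shortest route: 254 → 238 → 256 → 220 = 17 s.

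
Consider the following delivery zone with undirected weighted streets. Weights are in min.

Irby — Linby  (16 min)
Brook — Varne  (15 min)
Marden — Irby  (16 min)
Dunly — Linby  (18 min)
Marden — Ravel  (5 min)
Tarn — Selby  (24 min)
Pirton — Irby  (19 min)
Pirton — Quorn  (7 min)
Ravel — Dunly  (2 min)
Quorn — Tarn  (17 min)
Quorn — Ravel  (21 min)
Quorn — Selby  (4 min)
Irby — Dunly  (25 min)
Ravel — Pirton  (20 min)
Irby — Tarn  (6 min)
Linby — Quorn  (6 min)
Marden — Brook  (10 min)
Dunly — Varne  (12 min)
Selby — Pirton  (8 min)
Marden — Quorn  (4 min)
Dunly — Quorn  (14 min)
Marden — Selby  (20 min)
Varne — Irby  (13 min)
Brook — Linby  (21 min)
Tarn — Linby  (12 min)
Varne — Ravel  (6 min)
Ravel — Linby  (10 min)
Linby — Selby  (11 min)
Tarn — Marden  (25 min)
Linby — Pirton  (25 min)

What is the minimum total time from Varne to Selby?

Shortest distances from Varne:
Varne: 0
Ravel: 6  (via Varne)
Dunly: 8  (via Ravel)
Marden: 11  (via Ravel)
Irby: 13  (via Varne)
Brook: 15  (via Varne)
Quorn: 15  (via Marden)
Linby: 16  (via Ravel)
Selby: 19  (via Quorn)
Shortest route: Varne → Ravel → Marden → Quorn → Selby = 19 min.

19 min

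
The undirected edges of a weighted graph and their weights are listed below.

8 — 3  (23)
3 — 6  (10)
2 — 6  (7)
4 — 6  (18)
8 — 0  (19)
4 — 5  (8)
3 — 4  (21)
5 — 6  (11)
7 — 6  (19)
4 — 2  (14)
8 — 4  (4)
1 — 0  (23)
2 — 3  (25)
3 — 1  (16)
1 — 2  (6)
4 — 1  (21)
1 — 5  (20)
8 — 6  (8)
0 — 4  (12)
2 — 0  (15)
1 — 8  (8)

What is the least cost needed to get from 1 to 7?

32

Candidate routes:
1 - 8 - 6 - 7: 8+8+19 = 35
1 - 2 - 6 - 7: 6+7+19 = 32
1 - 8 - 4 - 6 - 7: 8+4+18+19 = 49
1 - 3 - 6 - 7: 16+10+19 = 45
The minimum is 32 via 1 - 2 - 6 - 7.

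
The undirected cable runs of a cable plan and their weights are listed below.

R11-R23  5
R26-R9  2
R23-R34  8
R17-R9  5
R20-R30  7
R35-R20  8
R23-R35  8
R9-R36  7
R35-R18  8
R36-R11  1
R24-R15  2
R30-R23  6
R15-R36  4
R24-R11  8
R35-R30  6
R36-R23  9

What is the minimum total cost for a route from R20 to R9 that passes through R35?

29

Shortest R20→R35: R20–R35 = 8
Best R35 to R9: R35–R23–R11–R36–R9 costing 21
Total via R35: 8 + 21 = 29.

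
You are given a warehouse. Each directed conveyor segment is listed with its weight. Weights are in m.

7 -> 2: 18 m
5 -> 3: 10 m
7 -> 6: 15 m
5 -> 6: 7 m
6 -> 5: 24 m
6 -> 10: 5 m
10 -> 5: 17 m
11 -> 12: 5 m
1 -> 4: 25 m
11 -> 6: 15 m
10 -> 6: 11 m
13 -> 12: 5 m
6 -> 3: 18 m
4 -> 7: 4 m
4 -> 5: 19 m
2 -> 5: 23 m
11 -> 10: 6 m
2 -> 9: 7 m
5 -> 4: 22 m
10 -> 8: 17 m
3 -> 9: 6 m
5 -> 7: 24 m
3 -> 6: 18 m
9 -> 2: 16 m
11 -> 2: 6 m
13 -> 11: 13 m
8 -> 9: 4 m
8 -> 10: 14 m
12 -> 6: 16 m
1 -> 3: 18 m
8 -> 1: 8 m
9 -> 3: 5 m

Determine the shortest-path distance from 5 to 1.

37 m

Running Dijkstra from 5:
5: 0
6: 7  (via 5)
3: 10  (via 5)
10: 12  (via 6)
9: 16  (via 3)
4: 22  (via 5)
7: 24  (via 5)
8: 29  (via 10)
2: 32  (via 9)
1: 37  (via 8)
Shortest route: 5–6–10–8–1 = 37 m.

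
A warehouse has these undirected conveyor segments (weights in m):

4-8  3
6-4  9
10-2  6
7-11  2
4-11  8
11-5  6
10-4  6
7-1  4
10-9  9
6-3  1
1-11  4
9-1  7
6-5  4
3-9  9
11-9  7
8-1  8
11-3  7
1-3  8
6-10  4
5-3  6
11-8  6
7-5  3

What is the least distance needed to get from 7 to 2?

Candidate routes:
7 → 5 → 3 → 6 → 10 → 2: 3+6+1+4+6 = 20
7 → 11 → 3 → 6 → 10 → 2: 2+7+1+4+6 = 20
7 → 11 → 4 → 10 → 2: 2+8+6+6 = 22
7 → 5 → 6 → 10 → 2: 3+4+4+6 = 17
The minimum is 17 m via 7 → 5 → 6 → 10 → 2.

17 m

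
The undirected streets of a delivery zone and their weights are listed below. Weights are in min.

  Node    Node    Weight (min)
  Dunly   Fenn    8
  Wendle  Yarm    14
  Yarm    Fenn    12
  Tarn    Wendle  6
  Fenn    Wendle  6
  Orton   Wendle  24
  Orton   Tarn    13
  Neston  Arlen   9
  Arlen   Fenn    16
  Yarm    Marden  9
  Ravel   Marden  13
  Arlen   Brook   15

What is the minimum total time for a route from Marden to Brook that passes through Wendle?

Shortest Marden→Wendle: Marden–Yarm–Wendle = 23
Shortest Wendle→Brook: Wendle–Fenn–Arlen–Brook = 37
Total via Wendle: 23 + 37 = 60 min.

60 min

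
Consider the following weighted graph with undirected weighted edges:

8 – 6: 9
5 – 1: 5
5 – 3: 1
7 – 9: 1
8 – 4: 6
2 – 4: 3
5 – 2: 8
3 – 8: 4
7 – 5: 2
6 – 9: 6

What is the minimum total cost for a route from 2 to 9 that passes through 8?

17

Best 2 to 8: 2–4–8 costing 9
Best 8 to 9: 8–3–5–7–9 costing 8
Total via 8: 9 + 8 = 17.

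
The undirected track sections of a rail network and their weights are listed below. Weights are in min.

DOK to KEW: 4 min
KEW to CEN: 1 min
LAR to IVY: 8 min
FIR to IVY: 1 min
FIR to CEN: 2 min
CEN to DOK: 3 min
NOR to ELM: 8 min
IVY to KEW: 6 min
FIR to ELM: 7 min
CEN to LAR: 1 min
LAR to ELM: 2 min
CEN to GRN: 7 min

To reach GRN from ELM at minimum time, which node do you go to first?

Candidate routes:
ELM - LAR - IVY - FIR - CEN - GRN: 2+8+1+2+7 = 20
ELM - FIR - IVY - KEW - CEN - GRN: 7+1+6+1+7 = 22
ELM - LAR - CEN - GRN: 2+1+7 = 10
ELM - FIR - CEN - GRN: 7+2+7 = 16
Cheapest is ELM - LAR - CEN - GRN at 10 min.
So from ELM the first move is to LAR.

LAR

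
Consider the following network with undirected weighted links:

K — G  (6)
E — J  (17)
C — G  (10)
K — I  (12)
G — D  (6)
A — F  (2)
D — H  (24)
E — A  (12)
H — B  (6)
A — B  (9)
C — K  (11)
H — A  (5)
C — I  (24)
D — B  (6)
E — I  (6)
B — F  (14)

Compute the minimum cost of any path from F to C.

33

Running Dijkstra from F:
F: 0
A: 2  (via F)
H: 7  (via A)
B: 11  (via A)
E: 14  (via A)
D: 17  (via B)
I: 20  (via E)
G: 23  (via D)
K: 29  (via G)
J: 31  (via E)
C: 33  (via G)
Shortest route: F → A → B → D → G → C = 33.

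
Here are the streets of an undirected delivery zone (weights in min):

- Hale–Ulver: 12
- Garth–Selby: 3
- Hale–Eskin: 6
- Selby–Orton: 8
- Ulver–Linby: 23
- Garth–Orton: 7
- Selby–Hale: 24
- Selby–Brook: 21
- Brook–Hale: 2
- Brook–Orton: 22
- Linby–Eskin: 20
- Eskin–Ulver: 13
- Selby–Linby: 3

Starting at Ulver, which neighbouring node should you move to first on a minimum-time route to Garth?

Compare a few routes:
Ulver–Linby–Selby–Garth: 23+3+3 = 29
Ulver–Hale–Brook–Selby–Garth: 12+2+21+3 = 38
The minimum is 29 min via Ulver–Linby–Selby–Garth.
So from Ulver the first move is to Linby.

Linby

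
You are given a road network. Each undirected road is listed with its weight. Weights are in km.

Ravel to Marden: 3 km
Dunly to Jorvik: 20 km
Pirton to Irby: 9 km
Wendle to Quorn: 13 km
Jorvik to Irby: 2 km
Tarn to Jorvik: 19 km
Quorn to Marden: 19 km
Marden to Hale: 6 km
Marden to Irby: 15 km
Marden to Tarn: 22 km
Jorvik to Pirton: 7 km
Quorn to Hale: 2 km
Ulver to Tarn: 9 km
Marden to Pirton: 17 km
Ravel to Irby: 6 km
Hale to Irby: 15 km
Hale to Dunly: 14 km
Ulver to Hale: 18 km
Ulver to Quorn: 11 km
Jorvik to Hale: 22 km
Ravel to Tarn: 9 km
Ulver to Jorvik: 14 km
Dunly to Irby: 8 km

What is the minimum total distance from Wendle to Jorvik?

Shortest distances from Wendle:
Wendle: 0
Quorn: 13  (via Wendle)
Hale: 15  (via Quorn)
Marden: 21  (via Hale)
Ravel: 24  (via Marden)
Ulver: 24  (via Quorn)
Dunly: 29  (via Hale)
Irby: 30  (via Hale)
Jorvik: 32  (via Irby)
Shortest route: Wendle–Quorn–Hale–Irby–Jorvik = 32 km.

32 km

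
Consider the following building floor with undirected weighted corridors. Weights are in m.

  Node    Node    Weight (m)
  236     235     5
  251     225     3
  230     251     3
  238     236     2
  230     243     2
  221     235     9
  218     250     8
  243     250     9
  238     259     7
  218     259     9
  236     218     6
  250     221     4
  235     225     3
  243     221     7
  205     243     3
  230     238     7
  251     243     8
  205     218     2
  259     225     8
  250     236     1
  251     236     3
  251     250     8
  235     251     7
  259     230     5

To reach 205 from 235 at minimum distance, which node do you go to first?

236

Enumerating some paths:
235–236–218–205: 5+6+2 = 13
235–251–230–243–205: 7+3+2+3 = 15
235–225–251–230–243–205: 3+3+3+2+3 = 14
The minimum is 13 m via 235–236–218–205.
So from 235 the first move is to 236.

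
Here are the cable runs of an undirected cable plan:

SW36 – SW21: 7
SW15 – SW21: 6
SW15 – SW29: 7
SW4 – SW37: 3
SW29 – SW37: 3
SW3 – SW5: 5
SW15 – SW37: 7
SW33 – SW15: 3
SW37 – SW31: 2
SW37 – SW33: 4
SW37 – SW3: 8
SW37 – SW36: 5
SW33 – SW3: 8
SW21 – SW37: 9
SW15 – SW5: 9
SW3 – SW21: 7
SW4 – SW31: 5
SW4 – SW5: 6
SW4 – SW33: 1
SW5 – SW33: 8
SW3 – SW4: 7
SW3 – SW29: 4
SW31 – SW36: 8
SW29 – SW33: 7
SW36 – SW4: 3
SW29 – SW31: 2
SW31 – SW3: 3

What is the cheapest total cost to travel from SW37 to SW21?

Compare a few routes:
SW37–SW31–SW3–SW21: 2+3+7 = 12
SW37–SW21: 9 = 9
SW37–SW36–SW21: 5+7 = 12
The minimum is 9 via SW37–SW21.

9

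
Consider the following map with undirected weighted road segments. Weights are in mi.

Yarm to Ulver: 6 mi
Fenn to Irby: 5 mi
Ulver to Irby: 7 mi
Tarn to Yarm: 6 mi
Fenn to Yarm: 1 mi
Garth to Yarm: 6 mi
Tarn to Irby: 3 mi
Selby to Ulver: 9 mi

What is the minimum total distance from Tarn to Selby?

Running Dijkstra from Tarn:
Tarn: 0
Irby: 3  (via Tarn)
Yarm: 6  (via Tarn)
Fenn: 7  (via Yarm)
Ulver: 10  (via Irby)
Garth: 12  (via Yarm)
Selby: 19  (via Ulver)
Shortest route: Tarn → Irby → Ulver → Selby = 19 mi.

19 mi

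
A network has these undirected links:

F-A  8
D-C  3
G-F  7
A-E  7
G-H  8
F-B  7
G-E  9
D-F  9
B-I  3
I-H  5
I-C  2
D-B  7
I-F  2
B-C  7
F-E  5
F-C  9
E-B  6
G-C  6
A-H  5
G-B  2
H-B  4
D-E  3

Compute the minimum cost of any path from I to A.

10

Settle nodes by increasing distance from I:
I: 0
C: 2  (via I)
F: 2  (via I)
B: 3  (via I)
D: 5  (via C)
G: 5  (via B)
H: 5  (via I)
E: 7  (via F)
A: 10  (via F)
Shortest route: I–F–A = 10.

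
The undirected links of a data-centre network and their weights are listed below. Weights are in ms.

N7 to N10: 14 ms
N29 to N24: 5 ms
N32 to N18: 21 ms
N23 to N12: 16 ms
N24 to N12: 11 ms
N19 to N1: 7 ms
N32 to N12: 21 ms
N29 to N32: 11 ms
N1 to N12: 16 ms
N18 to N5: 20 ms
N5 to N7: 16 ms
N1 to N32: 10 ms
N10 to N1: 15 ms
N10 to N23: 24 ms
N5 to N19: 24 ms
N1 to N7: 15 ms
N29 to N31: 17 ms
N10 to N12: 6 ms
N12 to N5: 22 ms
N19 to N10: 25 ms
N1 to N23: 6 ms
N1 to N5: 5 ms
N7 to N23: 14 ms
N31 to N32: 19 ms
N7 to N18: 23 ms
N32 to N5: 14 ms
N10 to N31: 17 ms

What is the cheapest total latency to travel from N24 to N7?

Enumerating some paths:
N24–N29–N32–N1–N7: 5+11+10+15 = 41
N24–N12–N23–N7: 11+16+14 = 41
N24–N12–N10–N7: 11+6+14 = 31
Cheapest is N24–N12–N10–N7 at 31 ms.

31 ms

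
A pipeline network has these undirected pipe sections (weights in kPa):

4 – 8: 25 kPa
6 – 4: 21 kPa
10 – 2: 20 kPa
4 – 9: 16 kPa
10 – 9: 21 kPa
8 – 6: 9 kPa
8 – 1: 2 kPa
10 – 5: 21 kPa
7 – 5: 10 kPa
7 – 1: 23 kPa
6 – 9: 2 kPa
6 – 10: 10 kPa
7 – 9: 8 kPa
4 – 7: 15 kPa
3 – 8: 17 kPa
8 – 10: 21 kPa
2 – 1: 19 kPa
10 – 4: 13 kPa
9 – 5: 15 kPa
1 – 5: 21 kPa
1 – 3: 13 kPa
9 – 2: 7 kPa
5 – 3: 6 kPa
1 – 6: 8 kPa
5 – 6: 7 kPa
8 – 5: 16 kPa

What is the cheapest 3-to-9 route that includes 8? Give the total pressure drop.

Best 3 to 8: 3–1–8 costing 15
Shortest 8→9: 8–6–9 = 11
Total via 8: 15 + 11 = 26 kPa.

26 kPa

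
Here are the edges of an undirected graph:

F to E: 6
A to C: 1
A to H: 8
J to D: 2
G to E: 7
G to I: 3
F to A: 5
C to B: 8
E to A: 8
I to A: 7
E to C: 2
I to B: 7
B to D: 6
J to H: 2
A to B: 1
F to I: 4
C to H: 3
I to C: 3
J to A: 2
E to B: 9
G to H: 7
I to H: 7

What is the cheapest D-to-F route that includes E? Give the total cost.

13

Best D to E: D–J–A–C–E costing 7
Shortest E→F: E–F = 6
Total via E: 7 + 6 = 13.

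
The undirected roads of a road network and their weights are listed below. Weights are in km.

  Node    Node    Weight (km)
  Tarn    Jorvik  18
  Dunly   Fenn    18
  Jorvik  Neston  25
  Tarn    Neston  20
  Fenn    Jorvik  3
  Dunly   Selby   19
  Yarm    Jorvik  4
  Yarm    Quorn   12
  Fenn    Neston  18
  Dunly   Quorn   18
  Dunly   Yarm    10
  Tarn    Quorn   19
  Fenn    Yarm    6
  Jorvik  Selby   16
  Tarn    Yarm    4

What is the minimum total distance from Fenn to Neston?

Shortest distances from Fenn:
Fenn: 0
Jorvik: 3  (via Fenn)
Yarm: 6  (via Fenn)
Tarn: 10  (via Yarm)
Dunly: 16  (via Yarm)
Neston: 18  (via Fenn)
Shortest route: Fenn → Neston = 18 km.

18 km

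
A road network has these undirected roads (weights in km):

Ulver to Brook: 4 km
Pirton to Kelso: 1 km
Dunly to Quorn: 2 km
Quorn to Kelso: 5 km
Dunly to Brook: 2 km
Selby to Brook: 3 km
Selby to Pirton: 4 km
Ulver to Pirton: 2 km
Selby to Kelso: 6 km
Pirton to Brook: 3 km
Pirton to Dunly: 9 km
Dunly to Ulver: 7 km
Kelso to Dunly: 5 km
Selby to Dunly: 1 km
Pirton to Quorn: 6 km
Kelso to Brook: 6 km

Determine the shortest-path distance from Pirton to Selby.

Settle nodes by increasing distance from Pirton:
Pirton: 0
Kelso: 1  (via Pirton)
Ulver: 2  (via Pirton)
Brook: 3  (via Pirton)
Selby: 4  (via Pirton)
Shortest route: Pirton–Selby = 4 km.

4 km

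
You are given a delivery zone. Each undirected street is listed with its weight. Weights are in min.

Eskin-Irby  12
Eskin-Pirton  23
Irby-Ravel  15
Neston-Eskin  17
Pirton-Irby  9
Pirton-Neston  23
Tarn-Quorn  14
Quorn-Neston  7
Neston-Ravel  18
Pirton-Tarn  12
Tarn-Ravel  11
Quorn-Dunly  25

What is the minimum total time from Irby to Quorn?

Settle nodes by increasing distance from Irby:
Irby: 0
Pirton: 9  (via Irby)
Eskin: 12  (via Irby)
Ravel: 15  (via Irby)
Tarn: 21  (via Pirton)
Neston: 29  (via Eskin)
Quorn: 35  (via Tarn)
Shortest route: Irby → Pirton → Tarn → Quorn = 35 min.

35 min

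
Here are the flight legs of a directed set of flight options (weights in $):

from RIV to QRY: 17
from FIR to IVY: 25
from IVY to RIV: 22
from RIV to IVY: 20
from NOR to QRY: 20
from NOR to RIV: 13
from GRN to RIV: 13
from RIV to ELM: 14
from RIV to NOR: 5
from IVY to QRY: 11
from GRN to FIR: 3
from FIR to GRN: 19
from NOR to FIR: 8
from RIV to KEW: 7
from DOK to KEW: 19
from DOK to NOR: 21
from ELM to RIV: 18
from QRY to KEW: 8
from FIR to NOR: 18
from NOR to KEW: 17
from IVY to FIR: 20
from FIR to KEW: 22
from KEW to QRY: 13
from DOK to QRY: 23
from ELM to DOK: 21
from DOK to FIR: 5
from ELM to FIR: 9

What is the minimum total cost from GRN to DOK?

$48

Running Dijkstra from GRN:
GRN: 0
FIR: 3  (via GRN)
RIV: 13  (via GRN)
NOR: 18  (via RIV)
KEW: 20  (via RIV)
ELM: 27  (via RIV)
IVY: 28  (via FIR)
QRY: 30  (via RIV)
DOK: 48  (via ELM)
Shortest route: GRN → RIV → ELM → DOK = $48.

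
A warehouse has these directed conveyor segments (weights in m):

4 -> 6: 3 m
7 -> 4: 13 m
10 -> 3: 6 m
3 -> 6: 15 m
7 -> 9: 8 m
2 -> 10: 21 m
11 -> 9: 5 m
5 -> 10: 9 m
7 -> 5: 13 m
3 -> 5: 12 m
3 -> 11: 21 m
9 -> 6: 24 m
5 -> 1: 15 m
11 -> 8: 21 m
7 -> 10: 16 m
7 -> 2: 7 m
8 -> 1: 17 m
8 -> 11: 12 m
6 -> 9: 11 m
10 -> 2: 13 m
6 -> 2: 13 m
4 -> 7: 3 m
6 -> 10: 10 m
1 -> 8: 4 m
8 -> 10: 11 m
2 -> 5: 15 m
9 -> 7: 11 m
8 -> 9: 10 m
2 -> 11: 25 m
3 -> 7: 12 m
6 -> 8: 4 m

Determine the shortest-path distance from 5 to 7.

Compare a few routes:
5 - 10 - 3 - 7: 9+6+12 = 27
5 - 1 - 8 - 9 - 7: 15+4+10+11 = 40
5 - 1 - 8 - 10 - 3 - 7: 15+4+11+6+12 = 48
5 - 1 - 8 - 11 - 9 - 7: 15+4+12+5+11 = 47
Cheapest is 5 - 10 - 3 - 7 at 27 m.

27 m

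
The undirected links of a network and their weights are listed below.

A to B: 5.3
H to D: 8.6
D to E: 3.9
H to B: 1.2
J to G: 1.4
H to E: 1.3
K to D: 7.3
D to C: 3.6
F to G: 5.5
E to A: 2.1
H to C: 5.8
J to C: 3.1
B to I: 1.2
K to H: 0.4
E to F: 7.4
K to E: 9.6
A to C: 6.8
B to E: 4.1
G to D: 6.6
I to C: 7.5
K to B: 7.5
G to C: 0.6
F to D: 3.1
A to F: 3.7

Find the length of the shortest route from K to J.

Shortest distances from K:
K: 0
H: 0.4  (via K)
B: 1.6  (via H)
E: 1.7  (via H)
I: 2.8  (via B)
A: 3.8  (via E)
D: 5.6  (via E)
C: 6.2  (via H)
G: 6.8  (via C)
F: 7.5  (via A)
J: 8.2  (via G)
Shortest route: K → H → C → G → J = 8.2.

8.2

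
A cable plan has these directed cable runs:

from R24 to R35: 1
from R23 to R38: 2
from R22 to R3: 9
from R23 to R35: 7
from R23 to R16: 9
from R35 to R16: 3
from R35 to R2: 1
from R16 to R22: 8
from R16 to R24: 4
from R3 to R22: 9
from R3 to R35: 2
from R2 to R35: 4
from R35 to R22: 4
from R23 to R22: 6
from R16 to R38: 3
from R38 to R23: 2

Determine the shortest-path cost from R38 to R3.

17

Compare a few routes:
R38 - R23 - R22 - R3: 2+6+9 = 17
R38 - R23 - R35 - R22 - R3: 2+7+4+9 = 22
The minimum is 17 via R38 - R23 - R22 - R3.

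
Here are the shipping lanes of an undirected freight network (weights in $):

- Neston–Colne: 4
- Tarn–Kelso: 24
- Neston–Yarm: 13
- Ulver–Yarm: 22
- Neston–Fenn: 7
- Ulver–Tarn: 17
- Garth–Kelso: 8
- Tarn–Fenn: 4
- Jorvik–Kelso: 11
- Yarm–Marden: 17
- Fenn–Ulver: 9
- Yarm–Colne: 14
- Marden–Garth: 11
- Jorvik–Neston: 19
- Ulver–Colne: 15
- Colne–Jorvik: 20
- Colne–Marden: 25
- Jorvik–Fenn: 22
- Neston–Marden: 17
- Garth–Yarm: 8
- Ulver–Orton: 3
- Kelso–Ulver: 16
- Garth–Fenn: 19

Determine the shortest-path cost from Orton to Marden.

$36

Candidate routes:
Orton - Ulver - Fenn - Neston - Marden: 3+9+7+17 = 36
Orton - Ulver - Kelso - Garth - Marden: 3+16+8+11 = 38
Cheapest is Orton - Ulver - Fenn - Neston - Marden at $36.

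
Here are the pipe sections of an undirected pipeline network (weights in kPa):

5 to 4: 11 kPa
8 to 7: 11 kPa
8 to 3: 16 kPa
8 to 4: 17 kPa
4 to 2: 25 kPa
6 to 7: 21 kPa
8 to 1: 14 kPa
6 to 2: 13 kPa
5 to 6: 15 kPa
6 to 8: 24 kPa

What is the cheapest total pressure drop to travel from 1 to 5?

42 kPa

Enumerating some paths:
1 → 8 → 6 → 5: 14+24+15 = 53
1 → 8 → 4 → 5: 14+17+11 = 42
The minimum is 42 kPa via 1 → 8 → 4 → 5.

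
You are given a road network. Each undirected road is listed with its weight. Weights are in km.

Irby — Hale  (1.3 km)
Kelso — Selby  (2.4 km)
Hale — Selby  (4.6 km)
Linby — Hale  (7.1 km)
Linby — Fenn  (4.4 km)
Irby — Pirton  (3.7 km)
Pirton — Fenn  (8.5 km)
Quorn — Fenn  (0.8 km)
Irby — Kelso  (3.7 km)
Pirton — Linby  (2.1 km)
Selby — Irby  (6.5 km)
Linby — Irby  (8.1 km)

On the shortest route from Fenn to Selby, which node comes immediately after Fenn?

Linby

Enumerating some paths:
Fenn - Linby - Pirton - Irby - Kelso - Selby: 4.4+2.1+3.7+3.7+2.4 = 16.3
Fenn - Linby - Pirton - Irby - Selby: 4.4+2.1+3.7+6.5 = 16.7
Fenn - Linby - Hale - Selby: 4.4+7.1+4.6 = 16.1
The minimum is 16.1 km via Fenn - Linby - Hale - Selby.
So from Fenn the first move is to Linby.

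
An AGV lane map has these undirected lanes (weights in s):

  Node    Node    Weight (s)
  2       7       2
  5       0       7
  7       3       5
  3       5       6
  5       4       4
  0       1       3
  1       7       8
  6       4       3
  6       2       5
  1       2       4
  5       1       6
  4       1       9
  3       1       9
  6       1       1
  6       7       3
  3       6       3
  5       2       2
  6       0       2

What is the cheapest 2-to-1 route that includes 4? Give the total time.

Shortest 2→4: 2 → 5 → 4 = 6
Best 4 to 1: 4 → 6 → 1 costing 4
Total via 4: 6 + 4 = 10 s.

10 s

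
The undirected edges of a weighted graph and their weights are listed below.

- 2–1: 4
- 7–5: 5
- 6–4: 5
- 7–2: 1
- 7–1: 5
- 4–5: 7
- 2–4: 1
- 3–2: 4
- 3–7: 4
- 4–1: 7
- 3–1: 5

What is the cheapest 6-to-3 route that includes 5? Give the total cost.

21

Shortest 6→5: 6 → 4 → 5 = 12
Shortest 5→3: 5 → 7 → 3 = 9
Total via 5: 12 + 9 = 21.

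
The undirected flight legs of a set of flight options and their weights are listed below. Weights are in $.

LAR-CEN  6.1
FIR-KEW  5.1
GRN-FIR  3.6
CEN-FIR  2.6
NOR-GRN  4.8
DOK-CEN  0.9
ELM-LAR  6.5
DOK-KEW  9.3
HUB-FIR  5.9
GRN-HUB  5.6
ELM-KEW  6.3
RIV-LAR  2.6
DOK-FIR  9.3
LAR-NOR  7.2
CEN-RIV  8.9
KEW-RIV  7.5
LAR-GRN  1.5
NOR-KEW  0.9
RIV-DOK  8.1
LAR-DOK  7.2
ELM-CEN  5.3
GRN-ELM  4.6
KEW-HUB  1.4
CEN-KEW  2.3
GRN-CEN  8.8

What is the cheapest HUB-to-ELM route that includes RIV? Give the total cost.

$17.6

Best HUB to RIV: HUB → KEW → RIV costing 8.9
Best RIV to ELM: RIV → LAR → GRN → ELM costing 8.7
Total via RIV: 8.9 + 8.7 = $17.6.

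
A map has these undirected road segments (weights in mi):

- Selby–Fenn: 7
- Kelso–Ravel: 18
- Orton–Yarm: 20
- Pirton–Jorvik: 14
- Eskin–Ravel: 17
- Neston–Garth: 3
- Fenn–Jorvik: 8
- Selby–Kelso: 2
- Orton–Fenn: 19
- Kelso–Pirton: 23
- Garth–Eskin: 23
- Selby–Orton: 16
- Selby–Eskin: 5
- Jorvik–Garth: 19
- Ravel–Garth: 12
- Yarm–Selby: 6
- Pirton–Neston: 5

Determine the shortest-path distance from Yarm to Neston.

36 mi

Shortest distances from Yarm:
Yarm: 0
Selby: 6  (via Yarm)
Kelso: 8  (via Selby)
Eskin: 11  (via Selby)
Fenn: 13  (via Selby)
Orton: 20  (via Yarm)
Jorvik: 21  (via Fenn)
Ravel: 26  (via Kelso)
Pirton: 31  (via Kelso)
Garth: 34  (via Eskin)
Neston: 36  (via Pirton)
Shortest route: Yarm–Selby–Kelso–Pirton–Neston = 36 mi.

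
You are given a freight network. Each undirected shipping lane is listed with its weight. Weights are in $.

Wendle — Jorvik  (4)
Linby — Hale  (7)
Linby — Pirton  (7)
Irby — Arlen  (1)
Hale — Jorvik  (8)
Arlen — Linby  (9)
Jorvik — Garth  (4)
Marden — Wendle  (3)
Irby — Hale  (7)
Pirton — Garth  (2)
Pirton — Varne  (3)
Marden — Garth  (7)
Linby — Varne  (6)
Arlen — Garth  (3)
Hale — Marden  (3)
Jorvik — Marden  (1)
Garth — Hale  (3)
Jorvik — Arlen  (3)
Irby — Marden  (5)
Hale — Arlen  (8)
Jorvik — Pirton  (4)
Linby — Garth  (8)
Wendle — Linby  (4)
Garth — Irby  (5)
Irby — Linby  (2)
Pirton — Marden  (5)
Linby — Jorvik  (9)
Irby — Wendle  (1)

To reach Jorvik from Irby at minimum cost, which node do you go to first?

Arlen

Compare a few routes:
Irby - Wendle - Marden - Jorvik: 1+3+1 = 5
Irby - Arlen - Jorvik: 1+3 = 4
Cheapest is Irby - Arlen - Jorvik at $4.
So from Irby the first move is to Arlen.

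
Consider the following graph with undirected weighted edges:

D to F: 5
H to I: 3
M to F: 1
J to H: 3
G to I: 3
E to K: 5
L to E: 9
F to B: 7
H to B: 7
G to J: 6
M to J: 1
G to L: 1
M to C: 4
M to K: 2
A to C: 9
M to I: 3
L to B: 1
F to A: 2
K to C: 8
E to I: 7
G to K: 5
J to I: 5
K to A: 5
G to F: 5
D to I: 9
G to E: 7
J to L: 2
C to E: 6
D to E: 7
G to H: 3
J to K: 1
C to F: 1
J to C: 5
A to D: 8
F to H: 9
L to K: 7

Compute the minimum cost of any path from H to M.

4

Running Dijkstra from H:
H: 0
G: 3  (via H)
I: 3  (via H)
J: 3  (via H)
K: 4  (via J)
L: 4  (via G)
M: 4  (via J)
Shortest route: H–J–M = 4.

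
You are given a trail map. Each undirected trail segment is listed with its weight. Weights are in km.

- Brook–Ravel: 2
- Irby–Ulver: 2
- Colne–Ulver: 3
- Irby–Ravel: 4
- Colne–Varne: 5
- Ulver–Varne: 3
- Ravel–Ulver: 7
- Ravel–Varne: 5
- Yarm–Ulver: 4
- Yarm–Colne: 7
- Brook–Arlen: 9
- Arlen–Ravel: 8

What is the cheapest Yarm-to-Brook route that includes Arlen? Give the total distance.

27 km

Best Yarm to Arlen: Yarm–Ulver–Irby–Ravel–Arlen costing 18
Best Arlen to Brook: Arlen–Brook costing 9
Total via Arlen: 18 + 9 = 27 km.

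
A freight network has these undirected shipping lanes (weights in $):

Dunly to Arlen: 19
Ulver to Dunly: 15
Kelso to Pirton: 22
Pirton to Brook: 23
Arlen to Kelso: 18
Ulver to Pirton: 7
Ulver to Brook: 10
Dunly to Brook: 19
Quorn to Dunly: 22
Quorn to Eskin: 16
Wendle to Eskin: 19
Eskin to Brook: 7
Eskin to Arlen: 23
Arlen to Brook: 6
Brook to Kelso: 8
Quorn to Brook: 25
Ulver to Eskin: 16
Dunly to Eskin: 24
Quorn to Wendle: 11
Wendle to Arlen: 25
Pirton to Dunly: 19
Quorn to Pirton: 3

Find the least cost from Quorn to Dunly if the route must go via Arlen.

Shortest Quorn→Arlen: Quorn–Pirton–Ulver–Brook–Arlen = 26
Best Arlen to Dunly: Arlen–Dunly costing 19
Total via Arlen: 26 + 19 = $45.

$45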